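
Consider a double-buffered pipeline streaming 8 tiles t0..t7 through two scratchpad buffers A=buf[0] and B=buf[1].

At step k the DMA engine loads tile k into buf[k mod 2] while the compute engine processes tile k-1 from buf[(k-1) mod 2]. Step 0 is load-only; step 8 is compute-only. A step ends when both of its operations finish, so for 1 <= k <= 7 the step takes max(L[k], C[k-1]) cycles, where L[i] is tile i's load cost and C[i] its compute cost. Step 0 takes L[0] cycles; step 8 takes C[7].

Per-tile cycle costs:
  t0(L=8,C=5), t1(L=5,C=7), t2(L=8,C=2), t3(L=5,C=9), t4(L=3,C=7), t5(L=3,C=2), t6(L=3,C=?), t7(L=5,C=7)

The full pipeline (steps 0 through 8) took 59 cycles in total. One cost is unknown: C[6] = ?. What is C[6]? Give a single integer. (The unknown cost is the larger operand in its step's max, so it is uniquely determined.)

C[6] = 7

step 0 | dur = L[0]=8 = 8
step 1 | dur = max(L[1]=5, C[0]=5) = 5
step 2 | dur = max(L[2]=8, C[1]=7) = 8
step 3 | dur = max(L[3]=5, C[2]=2) = 5
step 4 | dur = max(L[4]=3, C[3]=9) = 9
step 5 | dur = max(L[5]=3, C[4]=7) = 7
step 6 | dur = max(L[6]=3, C[5]=2) = 3
step 7 | dur = max(L[7]=5, C[6]=?) = C[6]  (unknown; binding)
step 8 | dur = C[7]=7 = 7
sum of known step durations = 52
dur[7] = total - known = 59 - 52 = 7
C[6] is the binding max in step 7, so C[6] = dur[7] = 7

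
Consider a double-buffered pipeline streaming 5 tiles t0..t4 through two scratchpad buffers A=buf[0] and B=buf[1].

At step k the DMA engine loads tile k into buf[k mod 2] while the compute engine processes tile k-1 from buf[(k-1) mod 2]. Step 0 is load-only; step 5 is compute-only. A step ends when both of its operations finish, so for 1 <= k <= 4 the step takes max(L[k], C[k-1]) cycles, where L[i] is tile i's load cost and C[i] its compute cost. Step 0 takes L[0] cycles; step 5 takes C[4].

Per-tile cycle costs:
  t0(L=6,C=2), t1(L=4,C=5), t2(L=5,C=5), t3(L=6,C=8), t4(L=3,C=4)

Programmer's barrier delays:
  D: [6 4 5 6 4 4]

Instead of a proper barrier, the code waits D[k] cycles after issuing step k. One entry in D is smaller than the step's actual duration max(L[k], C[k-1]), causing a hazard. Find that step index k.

hazard at step 4

k=0 barrier L[0]=6→6c, D[0]=6 ok
k=1 barrier max(L[1]=4,C[0]=2)→4c, D[1]=4 ok
k=2 barrier max(L[2]=5,C[1]=5)→5c, D[2]=5 ok
k=3 barrier max(L[3]=6,C[2]=5)→6c, D[3]=6 ok
k=4 barrier max(L[4]=3,C[3]=8)→8c, D[4]=4 SHORT
k=5 barrier C[4]=4→4c, D[5]=4 ok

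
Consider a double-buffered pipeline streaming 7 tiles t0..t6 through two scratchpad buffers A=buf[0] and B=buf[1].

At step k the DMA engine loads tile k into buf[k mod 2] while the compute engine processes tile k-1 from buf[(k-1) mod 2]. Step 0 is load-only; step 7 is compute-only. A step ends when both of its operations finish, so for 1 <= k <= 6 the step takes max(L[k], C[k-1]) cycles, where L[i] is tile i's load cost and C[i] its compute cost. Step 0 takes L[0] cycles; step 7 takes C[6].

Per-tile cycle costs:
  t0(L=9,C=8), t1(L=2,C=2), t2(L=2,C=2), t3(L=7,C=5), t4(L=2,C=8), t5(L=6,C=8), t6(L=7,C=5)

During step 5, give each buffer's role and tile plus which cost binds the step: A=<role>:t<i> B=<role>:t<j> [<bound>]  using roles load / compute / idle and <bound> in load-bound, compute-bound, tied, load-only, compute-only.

step 0: L[0]=9 → dur=9, Σ=9 | A=load:t0 B=idle [load-only]
step 1: L[1]=2 C[0]=8 → dur=8, Σ=17 | A=compute:t0 B=load:t1 [compute-bound]
step 2: L[2]=2 C[1]=2 → dur=2, Σ=19 | A=load:t2 B=compute:t1 [tied]
step 3: L[3]=7 C[2]=2 → dur=7, Σ=26 | A=compute:t2 B=load:t3 [load-bound]
step 4: L[4]=2 C[3]=5 → dur=5, Σ=31 | A=load:t4 B=compute:t3 [compute-bound]
step 5: L[5]=6 C[4]=8 → dur=8, Σ=39 | A=compute:t4 B=load:t5 [compute-bound]
step 6: L[6]=7 C[5]=8 → dur=8, Σ=47 | A=load:t6 B=compute:t5 [compute-bound]
step 7: C[6]=5 → dur=5, Σ=52 | A=compute:t6 B=idle [compute-only]

step 5: A=compute:t4 B=load:t5 [compute-bound]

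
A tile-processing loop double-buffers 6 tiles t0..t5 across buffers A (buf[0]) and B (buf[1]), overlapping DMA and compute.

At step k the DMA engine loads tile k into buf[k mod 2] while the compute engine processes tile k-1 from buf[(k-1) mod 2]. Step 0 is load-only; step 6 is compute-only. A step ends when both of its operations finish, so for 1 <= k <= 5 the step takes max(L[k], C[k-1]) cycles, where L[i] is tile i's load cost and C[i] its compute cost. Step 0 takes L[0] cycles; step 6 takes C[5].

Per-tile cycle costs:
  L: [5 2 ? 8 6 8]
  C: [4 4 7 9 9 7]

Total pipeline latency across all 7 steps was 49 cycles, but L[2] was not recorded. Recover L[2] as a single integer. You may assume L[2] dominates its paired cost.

L[2] = 7

step 0 = dur = L[0]=5 = 5
step 1 = dur = max(L[1]=2, C[0]=4) = 4
step 2 = dur = max(L[2]=?, C[1]=4) = L[2]  (unknown; binding)
step 3 = dur = max(L[3]=8, C[2]=7) = 8
step 4 = dur = max(L[4]=6, C[3]=9) = 9
step 5 = dur = max(L[5]=8, C[4]=9) = 9
step 6 = dur = C[5]=7 = 7
sum of known step durations = 42
dur[2] = total - known = 49 - 42 = 7
L[2] is the binding max in step 2, so L[2] = dur[2] = 7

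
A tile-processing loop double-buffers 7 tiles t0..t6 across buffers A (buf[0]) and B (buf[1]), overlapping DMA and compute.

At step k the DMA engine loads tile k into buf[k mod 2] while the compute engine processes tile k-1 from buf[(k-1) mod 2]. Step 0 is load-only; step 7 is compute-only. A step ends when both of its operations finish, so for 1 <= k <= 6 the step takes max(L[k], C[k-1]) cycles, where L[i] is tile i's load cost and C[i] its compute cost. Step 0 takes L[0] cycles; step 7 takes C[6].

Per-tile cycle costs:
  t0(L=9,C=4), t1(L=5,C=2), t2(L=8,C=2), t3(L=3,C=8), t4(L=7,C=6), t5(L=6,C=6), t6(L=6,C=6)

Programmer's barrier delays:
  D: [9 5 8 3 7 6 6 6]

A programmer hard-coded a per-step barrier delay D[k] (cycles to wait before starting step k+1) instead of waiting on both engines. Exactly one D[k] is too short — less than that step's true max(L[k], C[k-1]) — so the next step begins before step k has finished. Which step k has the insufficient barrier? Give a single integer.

step 0: need L[0]=9 = 9; D[0]=9 ok
step 1: need max(L[1]=5,C[0]=4) = 5; D[1]=5 ok
step 2: need max(L[2]=8,C[1]=2) = 8; D[2]=8 ok
step 3: need max(L[3]=3,C[2]=2) = 3; D[3]=3 ok
step 4: need max(L[4]=7,C[3]=8) = 8; D[4]=7 SHORT
step 5: need max(L[5]=6,C[4]=6) = 6; D[5]=6 ok
step 6: need max(L[6]=6,C[5]=6) = 6; D[6]=6 ok
step 7: need C[6]=6 = 6; D[7]=6 ok

hazard at step 4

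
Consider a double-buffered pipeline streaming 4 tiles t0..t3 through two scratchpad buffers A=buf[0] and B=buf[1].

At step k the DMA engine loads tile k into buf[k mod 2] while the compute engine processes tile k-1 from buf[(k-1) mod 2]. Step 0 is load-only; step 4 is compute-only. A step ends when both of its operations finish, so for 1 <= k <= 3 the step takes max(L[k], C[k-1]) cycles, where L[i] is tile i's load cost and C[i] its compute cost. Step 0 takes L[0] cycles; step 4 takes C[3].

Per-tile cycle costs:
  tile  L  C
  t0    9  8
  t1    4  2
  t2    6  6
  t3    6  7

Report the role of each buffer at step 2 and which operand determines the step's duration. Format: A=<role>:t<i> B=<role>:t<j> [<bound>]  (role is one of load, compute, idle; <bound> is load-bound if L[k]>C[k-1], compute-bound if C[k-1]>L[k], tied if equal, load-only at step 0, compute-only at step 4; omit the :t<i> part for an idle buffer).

k=0 load=t0/9c comp=- wait=9 total=9
k=1 load=t1/4c comp=t0/8c wait=8 total=17
k=2 load=t2/6c comp=t1/2c wait=6 total=23
k=3 load=t3/6c comp=t2/6c wait=6 total=29
k=4 load=- comp=t3/7c wait=7 total=36

step 2: A=load:t2 B=compute:t1 [load-bound]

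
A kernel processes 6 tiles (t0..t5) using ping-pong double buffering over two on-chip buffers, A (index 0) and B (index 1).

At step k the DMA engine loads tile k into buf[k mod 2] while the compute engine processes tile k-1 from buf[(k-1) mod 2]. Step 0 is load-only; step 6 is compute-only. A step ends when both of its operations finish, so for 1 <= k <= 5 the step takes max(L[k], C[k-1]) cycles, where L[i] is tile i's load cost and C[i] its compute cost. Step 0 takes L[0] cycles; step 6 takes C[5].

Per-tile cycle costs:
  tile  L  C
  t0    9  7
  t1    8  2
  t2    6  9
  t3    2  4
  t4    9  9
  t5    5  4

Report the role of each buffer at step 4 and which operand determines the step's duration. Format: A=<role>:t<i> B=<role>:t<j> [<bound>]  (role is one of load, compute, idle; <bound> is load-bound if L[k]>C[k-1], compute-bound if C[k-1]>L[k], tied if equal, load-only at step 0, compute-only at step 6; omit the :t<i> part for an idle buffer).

k=0 load=t0/9c comp=- wait=9 total=9
k=1 load=t1/8c comp=t0/7c wait=8 total=17
k=2 load=t2/6c comp=t1/2c wait=6 total=23
k=3 load=t3/2c comp=t2/9c wait=9 total=32
k=4 load=t4/9c comp=t3/4c wait=9 total=41
k=5 load=t5/5c comp=t4/9c wait=9 total=50
k=6 load=- comp=t5/4c wait=4 total=54

step 4: A=load:t4 B=compute:t3 [load-bound]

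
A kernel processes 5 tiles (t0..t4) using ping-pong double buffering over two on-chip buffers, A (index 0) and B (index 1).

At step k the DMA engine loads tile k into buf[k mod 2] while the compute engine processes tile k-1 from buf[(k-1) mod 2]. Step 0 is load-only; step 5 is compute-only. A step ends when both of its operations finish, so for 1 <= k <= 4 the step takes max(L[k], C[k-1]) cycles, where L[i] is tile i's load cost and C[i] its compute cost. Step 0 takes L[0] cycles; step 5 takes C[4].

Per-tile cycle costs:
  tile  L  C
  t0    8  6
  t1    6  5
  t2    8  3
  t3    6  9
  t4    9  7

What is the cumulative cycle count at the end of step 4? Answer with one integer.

end_cycle[4] = 37

k=0 load=t0/8c comp=- wait=8 total=8
k=1 load=t1/6c comp=t0/6c wait=6 total=14
k=2 load=t2/8c comp=t1/5c wait=8 total=22
k=3 load=t3/6c comp=t2/3c wait=6 total=28
k=4 load=t4/9c comp=t3/9c wait=9 total=37
k=5 load=- comp=t4/7c wait=7 total=44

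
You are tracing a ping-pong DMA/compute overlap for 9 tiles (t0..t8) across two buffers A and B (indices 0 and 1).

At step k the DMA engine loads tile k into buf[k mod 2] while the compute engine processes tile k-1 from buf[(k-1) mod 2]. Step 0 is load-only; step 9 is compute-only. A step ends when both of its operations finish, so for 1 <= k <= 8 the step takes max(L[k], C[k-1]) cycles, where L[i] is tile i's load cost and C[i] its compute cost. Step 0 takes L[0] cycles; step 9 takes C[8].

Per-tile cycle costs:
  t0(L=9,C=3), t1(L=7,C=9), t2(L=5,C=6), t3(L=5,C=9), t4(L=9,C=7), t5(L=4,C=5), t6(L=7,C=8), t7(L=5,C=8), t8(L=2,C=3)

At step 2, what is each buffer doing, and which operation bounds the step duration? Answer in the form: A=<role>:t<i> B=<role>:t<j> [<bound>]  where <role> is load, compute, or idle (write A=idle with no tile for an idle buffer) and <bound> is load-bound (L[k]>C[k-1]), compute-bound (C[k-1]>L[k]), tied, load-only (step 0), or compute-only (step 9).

step 2: A=load:t2 B=compute:t1 [compute-bound]

[0] DMA t0→A (9c) ∥ CU idle ⇒ 9c, clock 9
[1] DMA t1→B (7c) ∥ CU A:t0 (3c) ⇒ 7c, clock 16
[2] DMA t2→A (5c) ∥ CU B:t1 (9c) ⇒ 9c, clock 25
[3] DMA t3→B (5c) ∥ CU A:t2 (6c) ⇒ 6c, clock 31
[4] DMA t4→A (9c) ∥ CU B:t3 (9c) ⇒ 9c, clock 40
[5] DMA t5→B (4c) ∥ CU A:t4 (7c) ⇒ 7c, clock 47
[6] DMA t6→A (7c) ∥ CU B:t5 (5c) ⇒ 7c, clock 54
[7] DMA t7→B (5c) ∥ CU A:t6 (8c) ⇒ 8c, clock 62
[8] DMA t8→A (2c) ∥ CU B:t7 (8c) ⇒ 8c, clock 70
[9] DMA idle ∥ CU A:t8 (3c) ⇒ 3c, clock 73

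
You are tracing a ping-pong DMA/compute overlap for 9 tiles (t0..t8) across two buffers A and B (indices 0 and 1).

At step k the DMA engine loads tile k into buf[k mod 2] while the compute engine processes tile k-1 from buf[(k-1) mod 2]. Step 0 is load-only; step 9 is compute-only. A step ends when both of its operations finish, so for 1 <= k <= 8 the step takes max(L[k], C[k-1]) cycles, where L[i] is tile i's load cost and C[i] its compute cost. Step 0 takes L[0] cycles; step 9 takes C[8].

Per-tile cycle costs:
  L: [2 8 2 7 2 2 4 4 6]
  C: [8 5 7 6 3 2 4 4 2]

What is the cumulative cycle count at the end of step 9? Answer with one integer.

step 0: L[0]=2 → dur=2, Σ=2 | A=load:t0 B=idle [load-only]
step 1: L[1]=8 C[0]=8 → dur=8, Σ=10 | A=compute:t0 B=load:t1 [tied]
step 2: L[2]=2 C[1]=5 → dur=5, Σ=15 | A=load:t2 B=compute:t1 [compute-bound]
step 3: L[3]=7 C[2]=7 → dur=7, Σ=22 | A=compute:t2 B=load:t3 [tied]
step 4: L[4]=2 C[3]=6 → dur=6, Σ=28 | A=load:t4 B=compute:t3 [compute-bound]
step 5: L[5]=2 C[4]=3 → dur=3, Σ=31 | A=compute:t4 B=load:t5 [compute-bound]
step 6: L[6]=4 C[5]=2 → dur=4, Σ=35 | A=load:t6 B=compute:t5 [load-bound]
step 7: L[7]=4 C[6]=4 → dur=4, Σ=39 | A=compute:t6 B=load:t7 [tied]
step 8: L[8]=6 C[7]=4 → dur=6, Σ=45 | A=load:t8 B=compute:t7 [load-bound]
step 9: C[8]=2 → dur=2, Σ=47 | A=compute:t8 B=idle [compute-only]

end_cycle[9] = 47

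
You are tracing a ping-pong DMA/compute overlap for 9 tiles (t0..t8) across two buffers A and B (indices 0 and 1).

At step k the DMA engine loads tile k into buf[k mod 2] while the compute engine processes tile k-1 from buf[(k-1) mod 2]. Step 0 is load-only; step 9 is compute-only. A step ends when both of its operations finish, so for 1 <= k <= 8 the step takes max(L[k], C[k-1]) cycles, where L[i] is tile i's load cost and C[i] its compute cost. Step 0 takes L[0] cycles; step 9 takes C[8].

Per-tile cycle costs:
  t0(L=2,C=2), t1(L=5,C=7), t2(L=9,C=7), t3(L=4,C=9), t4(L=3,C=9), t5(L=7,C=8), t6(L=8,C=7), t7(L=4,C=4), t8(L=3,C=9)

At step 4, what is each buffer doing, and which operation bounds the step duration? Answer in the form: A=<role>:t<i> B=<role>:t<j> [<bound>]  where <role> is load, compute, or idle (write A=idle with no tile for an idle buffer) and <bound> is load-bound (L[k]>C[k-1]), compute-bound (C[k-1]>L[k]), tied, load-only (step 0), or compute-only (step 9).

  0. 2=2c; end=2; A:t0 B:-
  1. max(5,2)=5c; end=7; A:t0 B:t1
  2. max(9,7)=9c; end=16; A:t2 B:t1
  3. max(4,7)=7c; end=23; A:t2 B:t3
  4. max(3,9)=9c; end=32; A:t4 B:t3
  5. max(7,9)=9c; end=41; A:t4 B:t5
  6. max(8,8)=8c; end=49; A:t6 B:t5
  7. max(4,7)=7c; end=56; A:t6 B:t7
  8. max(3,4)=4c; end=60; A:t8 B:t7
  9. 9=9c; end=69; A:t8 B:t7

step 4: A=load:t4 B=compute:t3 [compute-bound]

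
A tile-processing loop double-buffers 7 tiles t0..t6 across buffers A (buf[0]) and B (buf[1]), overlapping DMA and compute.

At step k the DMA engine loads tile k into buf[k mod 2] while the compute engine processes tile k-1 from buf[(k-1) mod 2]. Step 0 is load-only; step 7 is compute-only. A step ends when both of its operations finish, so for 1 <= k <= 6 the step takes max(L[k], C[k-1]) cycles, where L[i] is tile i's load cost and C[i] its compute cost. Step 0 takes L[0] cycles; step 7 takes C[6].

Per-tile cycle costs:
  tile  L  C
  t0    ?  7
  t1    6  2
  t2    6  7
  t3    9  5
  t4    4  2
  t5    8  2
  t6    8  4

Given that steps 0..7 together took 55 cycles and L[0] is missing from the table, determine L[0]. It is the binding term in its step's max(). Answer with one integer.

step 0 → dur = L[0]=? = L[0]  (unknown; binding)
step 1 → dur = max(L[1]=6, C[0]=7) = 7
step 2 → dur = max(L[2]=6, C[1]=2) = 6
step 3 → dur = max(L[3]=9, C[2]=7) = 9
step 4 → dur = max(L[4]=4, C[3]=5) = 5
step 5 → dur = max(L[5]=8, C[4]=2) = 8
step 6 → dur = max(L[6]=8, C[5]=2) = 8
step 7 → dur = C[6]=4 = 4
sum of known step durations = 47
dur[0] = total - known = 55 - 47 = 8
L[0] is the binding max in step 0, so L[0] = dur[0] = 8

L[0] = 8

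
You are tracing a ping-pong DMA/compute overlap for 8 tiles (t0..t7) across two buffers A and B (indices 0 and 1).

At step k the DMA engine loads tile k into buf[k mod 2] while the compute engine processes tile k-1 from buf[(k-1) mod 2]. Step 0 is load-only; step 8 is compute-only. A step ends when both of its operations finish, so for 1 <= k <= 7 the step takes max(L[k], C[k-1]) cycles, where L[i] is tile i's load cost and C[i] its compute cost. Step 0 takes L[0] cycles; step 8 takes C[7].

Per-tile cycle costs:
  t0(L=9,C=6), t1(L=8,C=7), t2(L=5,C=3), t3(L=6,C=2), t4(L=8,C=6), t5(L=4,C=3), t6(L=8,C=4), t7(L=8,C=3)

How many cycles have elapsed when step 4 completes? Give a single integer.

end_cycle[4] = 38

step 0: L[0]=9 → dur=9, Σ=9 | A=load:t0 B=idle [load-only]
step 1: L[1]=8 C[0]=6 → dur=8, Σ=17 | A=compute:t0 B=load:t1 [load-bound]
step 2: L[2]=5 C[1]=7 → dur=7, Σ=24 | A=load:t2 B=compute:t1 [compute-bound]
step 3: L[3]=6 C[2]=3 → dur=6, Σ=30 | A=compute:t2 B=load:t3 [load-bound]
step 4: L[4]=8 C[3]=2 → dur=8, Σ=38 | A=load:t4 B=compute:t3 [load-bound]
step 5: L[5]=4 C[4]=6 → dur=6, Σ=44 | A=compute:t4 B=load:t5 [compute-bound]
step 6: L[6]=8 C[5]=3 → dur=8, Σ=52 | A=load:t6 B=compute:t5 [load-bound]
step 7: L[7]=8 C[6]=4 → dur=8, Σ=60 | A=compute:t6 B=load:t7 [load-bound]
step 8: C[7]=3 → dur=3, Σ=63 | A=idle B=compute:t7 [compute-only]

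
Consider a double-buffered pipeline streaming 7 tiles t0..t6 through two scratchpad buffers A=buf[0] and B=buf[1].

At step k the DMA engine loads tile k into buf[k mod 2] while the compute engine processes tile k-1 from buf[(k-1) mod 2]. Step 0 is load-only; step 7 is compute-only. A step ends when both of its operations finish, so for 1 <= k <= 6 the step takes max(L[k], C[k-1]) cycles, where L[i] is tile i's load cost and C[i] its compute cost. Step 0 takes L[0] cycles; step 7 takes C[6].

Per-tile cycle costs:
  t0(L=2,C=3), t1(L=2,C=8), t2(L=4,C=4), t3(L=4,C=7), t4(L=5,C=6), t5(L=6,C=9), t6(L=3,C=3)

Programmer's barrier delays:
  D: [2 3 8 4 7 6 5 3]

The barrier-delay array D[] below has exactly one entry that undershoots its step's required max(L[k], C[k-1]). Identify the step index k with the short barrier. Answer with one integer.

hazard at step 6

[0] required=L[0]=2=2 vs D=2 ok
[1] required=max(L[1]=2,C[0]=3)=3 vs D=3 ok
[2] required=max(L[2]=4,C[1]=8)=8 vs D=8 ok
[3] required=max(L[3]=4,C[2]=4)=4 vs D=4 ok
[4] required=max(L[4]=5,C[3]=7)=7 vs D=7 ok
[5] required=max(L[5]=6,C[4]=6)=6 vs D=6 ok
[6] required=max(L[6]=3,C[5]=9)=9 vs D=5 SHORT
[7] required=C[6]=3=3 vs D=3 ok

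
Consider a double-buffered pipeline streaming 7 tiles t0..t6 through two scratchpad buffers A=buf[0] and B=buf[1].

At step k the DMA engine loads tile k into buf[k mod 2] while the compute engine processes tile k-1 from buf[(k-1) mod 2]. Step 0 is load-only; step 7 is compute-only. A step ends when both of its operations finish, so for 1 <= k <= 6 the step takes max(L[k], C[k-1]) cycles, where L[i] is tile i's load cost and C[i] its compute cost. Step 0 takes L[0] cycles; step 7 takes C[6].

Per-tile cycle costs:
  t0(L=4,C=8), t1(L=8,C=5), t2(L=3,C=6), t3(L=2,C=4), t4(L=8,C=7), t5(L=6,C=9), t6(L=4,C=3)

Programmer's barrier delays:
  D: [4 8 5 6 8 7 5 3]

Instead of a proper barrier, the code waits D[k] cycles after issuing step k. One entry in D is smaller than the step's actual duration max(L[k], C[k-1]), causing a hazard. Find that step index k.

[0] required=L[0]=4=4 vs D=4 ok
[1] required=max(L[1]=8,C[0]=8)=8 vs D=8 ok
[2] required=max(L[2]=3,C[1]=5)=5 vs D=5 ok
[3] required=max(L[3]=2,C[2]=6)=6 vs D=6 ok
[4] required=max(L[4]=8,C[3]=4)=8 vs D=8 ok
[5] required=max(L[5]=6,C[4]=7)=7 vs D=7 ok
[6] required=max(L[6]=4,C[5]=9)=9 vs D=5 SHORT
[7] required=C[6]=3=3 vs D=3 ok

hazard at step 6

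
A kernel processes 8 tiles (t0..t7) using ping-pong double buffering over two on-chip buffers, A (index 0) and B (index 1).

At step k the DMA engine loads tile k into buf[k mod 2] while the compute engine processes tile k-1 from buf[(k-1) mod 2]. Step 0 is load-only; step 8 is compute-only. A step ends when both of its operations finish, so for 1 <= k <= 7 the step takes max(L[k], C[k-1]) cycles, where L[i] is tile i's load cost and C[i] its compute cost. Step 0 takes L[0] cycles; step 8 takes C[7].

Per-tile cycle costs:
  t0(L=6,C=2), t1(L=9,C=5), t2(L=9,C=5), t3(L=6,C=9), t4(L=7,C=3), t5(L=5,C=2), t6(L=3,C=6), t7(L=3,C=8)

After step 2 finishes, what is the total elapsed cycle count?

end_cycle[2] = 24

[0] DMA t0→A (6c) ∥ CU idle ⇒ 6c, clock 6
[1] DMA t1→B (9c) ∥ CU A:t0 (2c) ⇒ 9c, clock 15
[2] DMA t2→A (9c) ∥ CU B:t1 (5c) ⇒ 9c, clock 24
[3] DMA t3→B (6c) ∥ CU A:t2 (5c) ⇒ 6c, clock 30
[4] DMA t4→A (7c) ∥ CU B:t3 (9c) ⇒ 9c, clock 39
[5] DMA t5→B (5c) ∥ CU A:t4 (3c) ⇒ 5c, clock 44
[6] DMA t6→A (3c) ∥ CU B:t5 (2c) ⇒ 3c, clock 47
[7] DMA t7→B (3c) ∥ CU A:t6 (6c) ⇒ 6c, clock 53
[8] DMA idle ∥ CU B:t7 (8c) ⇒ 8c, clock 61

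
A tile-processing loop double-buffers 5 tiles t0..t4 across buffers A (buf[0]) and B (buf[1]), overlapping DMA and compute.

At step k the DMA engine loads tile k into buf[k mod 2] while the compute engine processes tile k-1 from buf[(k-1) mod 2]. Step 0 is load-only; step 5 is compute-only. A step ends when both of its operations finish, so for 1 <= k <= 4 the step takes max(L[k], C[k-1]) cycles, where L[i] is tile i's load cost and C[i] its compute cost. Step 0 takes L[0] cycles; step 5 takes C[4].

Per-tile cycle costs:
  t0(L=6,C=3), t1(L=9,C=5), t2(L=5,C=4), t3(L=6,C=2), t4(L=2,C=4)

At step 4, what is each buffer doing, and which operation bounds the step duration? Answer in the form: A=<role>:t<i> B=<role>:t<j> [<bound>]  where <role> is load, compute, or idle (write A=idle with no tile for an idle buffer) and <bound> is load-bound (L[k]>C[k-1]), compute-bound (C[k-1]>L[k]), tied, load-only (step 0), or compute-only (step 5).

step 4: A=load:t4 B=compute:t3 [tied]

[0] DMA t0→A (6c) ∥ CU idle ⇒ 6c, clock 6
[1] DMA t1→B (9c) ∥ CU A:t0 (3c) ⇒ 9c, clock 15
[2] DMA t2→A (5c) ∥ CU B:t1 (5c) ⇒ 5c, clock 20
[3] DMA t3→B (6c) ∥ CU A:t2 (4c) ⇒ 6c, clock 26
[4] DMA t4→A (2c) ∥ CU B:t3 (2c) ⇒ 2c, clock 28
[5] DMA idle ∥ CU A:t4 (4c) ⇒ 4c, clock 32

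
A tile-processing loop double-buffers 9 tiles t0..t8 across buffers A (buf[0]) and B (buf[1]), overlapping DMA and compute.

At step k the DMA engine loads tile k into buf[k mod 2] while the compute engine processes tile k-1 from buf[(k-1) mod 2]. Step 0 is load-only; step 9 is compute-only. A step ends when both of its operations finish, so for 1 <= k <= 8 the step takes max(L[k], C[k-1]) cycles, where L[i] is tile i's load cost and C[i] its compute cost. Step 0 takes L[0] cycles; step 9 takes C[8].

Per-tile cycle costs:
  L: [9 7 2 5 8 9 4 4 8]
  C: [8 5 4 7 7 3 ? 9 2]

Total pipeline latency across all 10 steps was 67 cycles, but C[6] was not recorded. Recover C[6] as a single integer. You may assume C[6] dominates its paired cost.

step 0 → dur = L[0]=9 = 9
step 1 → dur = max(L[1]=7, C[0]=8) = 8
step 2 → dur = max(L[2]=2, C[1]=5) = 5
step 3 → dur = max(L[3]=5, C[2]=4) = 5
step 4 → dur = max(L[4]=8, C[3]=7) = 8
step 5 → dur = max(L[5]=9, C[4]=7) = 9
step 6 → dur = max(L[6]=4, C[5]=3) = 4
step 7 → dur = max(L[7]=4, C[6]=?) = C[6]  (unknown; binding)
step 8 → dur = max(L[8]=8, C[7]=9) = 9
step 9 → dur = C[8]=2 = 2
sum of known step durations = 59
dur[7] = total - known = 67 - 59 = 8
C[6] is the binding max in step 7, so C[6] = dur[7] = 8

C[6] = 8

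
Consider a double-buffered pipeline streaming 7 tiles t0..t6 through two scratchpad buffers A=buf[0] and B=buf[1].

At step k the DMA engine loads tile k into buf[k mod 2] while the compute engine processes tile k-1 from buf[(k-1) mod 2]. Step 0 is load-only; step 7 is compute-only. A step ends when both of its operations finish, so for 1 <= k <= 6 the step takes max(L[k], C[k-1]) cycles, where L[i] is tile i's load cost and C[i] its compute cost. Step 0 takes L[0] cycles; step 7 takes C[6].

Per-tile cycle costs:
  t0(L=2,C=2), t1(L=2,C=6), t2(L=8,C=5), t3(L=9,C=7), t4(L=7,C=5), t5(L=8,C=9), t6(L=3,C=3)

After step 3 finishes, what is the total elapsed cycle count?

end_cycle[3] = 21

[0] DMA t0→A (2c) ∥ CU idle ⇒ 2c, clock 2
[1] DMA t1→B (2c) ∥ CU A:t0 (2c) ⇒ 2c, clock 4
[2] DMA t2→A (8c) ∥ CU B:t1 (6c) ⇒ 8c, clock 12
[3] DMA t3→B (9c) ∥ CU A:t2 (5c) ⇒ 9c, clock 21
[4] DMA t4→A (7c) ∥ CU B:t3 (7c) ⇒ 7c, clock 28
[5] DMA t5→B (8c) ∥ CU A:t4 (5c) ⇒ 8c, clock 36
[6] DMA t6→A (3c) ∥ CU B:t5 (9c) ⇒ 9c, clock 45
[7] DMA idle ∥ CU A:t6 (3c) ⇒ 3c, clock 48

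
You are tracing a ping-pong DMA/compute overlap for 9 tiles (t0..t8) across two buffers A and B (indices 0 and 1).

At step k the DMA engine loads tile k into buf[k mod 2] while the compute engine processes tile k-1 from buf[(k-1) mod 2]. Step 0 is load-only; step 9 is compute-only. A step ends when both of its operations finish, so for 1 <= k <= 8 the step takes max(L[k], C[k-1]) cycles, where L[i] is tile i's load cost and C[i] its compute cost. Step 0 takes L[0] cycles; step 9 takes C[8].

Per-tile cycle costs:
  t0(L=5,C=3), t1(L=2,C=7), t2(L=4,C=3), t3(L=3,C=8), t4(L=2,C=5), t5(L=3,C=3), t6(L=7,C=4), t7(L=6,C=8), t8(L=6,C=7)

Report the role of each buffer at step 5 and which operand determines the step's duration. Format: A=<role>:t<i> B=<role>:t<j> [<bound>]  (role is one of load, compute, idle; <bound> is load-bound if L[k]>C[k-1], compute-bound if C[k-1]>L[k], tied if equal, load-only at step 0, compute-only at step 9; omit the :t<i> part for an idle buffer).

step 5: A=compute:t4 B=load:t5 [compute-bound]

  0. 5=5c; end=5; A:t0 B:-
  1. max(2,3)=3c; end=8; A:t0 B:t1
  2. max(4,7)=7c; end=15; A:t2 B:t1
  3. max(3,3)=3c; end=18; A:t2 B:t3
  4. max(2,8)=8c; end=26; A:t4 B:t3
  5. max(3,5)=5c; end=31; A:t4 B:t5
  6. max(7,3)=7c; end=38; A:t6 B:t5
  7. max(6,4)=6c; end=44; A:t6 B:t7
  8. max(6,8)=8c; end=52; A:t8 B:t7
  9. 7=7c; end=59; A:t8 B:t7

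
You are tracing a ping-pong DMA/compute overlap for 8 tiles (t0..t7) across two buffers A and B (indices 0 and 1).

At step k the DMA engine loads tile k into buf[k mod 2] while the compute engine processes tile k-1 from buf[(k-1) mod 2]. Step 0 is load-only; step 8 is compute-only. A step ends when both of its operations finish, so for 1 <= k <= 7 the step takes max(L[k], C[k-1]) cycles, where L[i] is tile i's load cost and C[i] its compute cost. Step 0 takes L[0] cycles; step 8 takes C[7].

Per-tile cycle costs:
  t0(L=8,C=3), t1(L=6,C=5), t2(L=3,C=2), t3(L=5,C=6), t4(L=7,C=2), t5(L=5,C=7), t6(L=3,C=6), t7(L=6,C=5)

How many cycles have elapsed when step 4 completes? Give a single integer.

end_cycle[4] = 31

  0. 8=8c; end=8; A:t0 B:-
  1. max(6,3)=6c; end=14; A:t0 B:t1
  2. max(3,5)=5c; end=19; A:t2 B:t1
  3. max(5,2)=5c; end=24; A:t2 B:t3
  4. max(7,6)=7c; end=31; A:t4 B:t3
  5. max(5,2)=5c; end=36; A:t4 B:t5
  6. max(3,7)=7c; end=43; A:t6 B:t5
  7. max(6,6)=6c; end=49; A:t6 B:t7
  8. 5=5c; end=54; A:t6 B:t7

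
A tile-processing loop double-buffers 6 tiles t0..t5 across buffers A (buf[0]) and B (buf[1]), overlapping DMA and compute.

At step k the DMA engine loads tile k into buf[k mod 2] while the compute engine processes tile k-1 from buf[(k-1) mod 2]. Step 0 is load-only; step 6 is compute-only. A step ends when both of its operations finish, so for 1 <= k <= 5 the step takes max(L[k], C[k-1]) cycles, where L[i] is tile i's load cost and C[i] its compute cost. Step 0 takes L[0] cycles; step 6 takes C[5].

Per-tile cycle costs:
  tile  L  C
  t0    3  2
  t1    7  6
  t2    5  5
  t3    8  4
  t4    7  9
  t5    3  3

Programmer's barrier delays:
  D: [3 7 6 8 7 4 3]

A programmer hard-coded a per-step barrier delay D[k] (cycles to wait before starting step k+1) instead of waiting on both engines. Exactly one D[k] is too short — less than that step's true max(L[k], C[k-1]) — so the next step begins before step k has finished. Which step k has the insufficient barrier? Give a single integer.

hazard at step 5

[0] required=L[0]=3=3 vs D=3 ok
[1] required=max(L[1]=7,C[0]=2)=7 vs D=7 ok
[2] required=max(L[2]=5,C[1]=6)=6 vs D=6 ok
[3] required=max(L[3]=8,C[2]=5)=8 vs D=8 ok
[4] required=max(L[4]=7,C[3]=4)=7 vs D=7 ok
[5] required=max(L[5]=3,C[4]=9)=9 vs D=4 SHORT
[6] required=C[5]=3=3 vs D=3 ok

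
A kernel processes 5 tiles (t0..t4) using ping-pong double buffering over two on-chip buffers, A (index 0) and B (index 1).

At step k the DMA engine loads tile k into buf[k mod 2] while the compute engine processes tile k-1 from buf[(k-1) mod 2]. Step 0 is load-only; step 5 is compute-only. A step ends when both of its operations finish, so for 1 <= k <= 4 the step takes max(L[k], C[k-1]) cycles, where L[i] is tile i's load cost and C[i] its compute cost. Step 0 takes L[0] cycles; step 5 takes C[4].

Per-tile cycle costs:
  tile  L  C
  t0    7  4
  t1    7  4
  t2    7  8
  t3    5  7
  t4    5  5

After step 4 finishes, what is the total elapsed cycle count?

[0] DMA t0→A (7c) ∥ CU idle ⇒ 7c, clock 7
[1] DMA t1→B (7c) ∥ CU A:t0 (4c) ⇒ 7c, clock 14
[2] DMA t2→A (7c) ∥ CU B:t1 (4c) ⇒ 7c, clock 21
[3] DMA t3→B (5c) ∥ CU A:t2 (8c) ⇒ 8c, clock 29
[4] DMA t4→A (5c) ∥ CU B:t3 (7c) ⇒ 7c, clock 36
[5] DMA idle ∥ CU A:t4 (5c) ⇒ 5c, clock 41

end_cycle[4] = 36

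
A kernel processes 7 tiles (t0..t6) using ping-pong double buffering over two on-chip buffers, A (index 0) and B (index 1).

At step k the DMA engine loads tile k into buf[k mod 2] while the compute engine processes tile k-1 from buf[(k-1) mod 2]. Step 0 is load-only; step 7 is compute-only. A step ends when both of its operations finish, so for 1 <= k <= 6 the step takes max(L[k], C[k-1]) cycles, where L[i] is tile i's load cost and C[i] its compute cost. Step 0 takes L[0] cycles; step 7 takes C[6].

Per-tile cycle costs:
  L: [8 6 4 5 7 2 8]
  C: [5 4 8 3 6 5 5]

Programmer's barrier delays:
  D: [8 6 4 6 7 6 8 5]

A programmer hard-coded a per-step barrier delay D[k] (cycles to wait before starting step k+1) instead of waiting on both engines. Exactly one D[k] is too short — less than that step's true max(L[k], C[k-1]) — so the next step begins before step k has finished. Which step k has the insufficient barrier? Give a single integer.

hazard at step 3

step 0: need L[0]=8 = 8; D[0]=8 ok
step 1: need max(L[1]=6,C[0]=5) = 6; D[1]=6 ok
step 2: need max(L[2]=4,C[1]=4) = 4; D[2]=4 ok
step 3: need max(L[3]=5,C[2]=8) = 8; D[3]=6 SHORT
step 4: need max(L[4]=7,C[3]=3) = 7; D[4]=7 ok
step 5: need max(L[5]=2,C[4]=6) = 6; D[5]=6 ok
step 6: need max(L[6]=8,C[5]=5) = 8; D[6]=8 ok
step 7: need C[6]=5 = 5; D[7]=5 ok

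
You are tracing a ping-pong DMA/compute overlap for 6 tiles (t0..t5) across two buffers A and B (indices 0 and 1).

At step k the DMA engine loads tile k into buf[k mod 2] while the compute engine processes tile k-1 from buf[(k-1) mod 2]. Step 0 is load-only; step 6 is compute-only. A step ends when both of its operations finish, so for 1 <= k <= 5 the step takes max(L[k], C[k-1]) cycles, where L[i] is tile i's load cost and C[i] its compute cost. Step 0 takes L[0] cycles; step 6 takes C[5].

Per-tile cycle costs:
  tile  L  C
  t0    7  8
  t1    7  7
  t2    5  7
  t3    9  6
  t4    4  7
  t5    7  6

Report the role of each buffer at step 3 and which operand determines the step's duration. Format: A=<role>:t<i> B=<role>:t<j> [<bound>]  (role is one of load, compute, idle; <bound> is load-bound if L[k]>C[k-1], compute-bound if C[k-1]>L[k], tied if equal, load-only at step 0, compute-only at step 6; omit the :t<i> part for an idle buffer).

step 0: L[0]=7 → dur=7, Σ=7 | A=load:t0 B=idle [load-only]
step 1: L[1]=7 C[0]=8 → dur=8, Σ=15 | A=compute:t0 B=load:t1 [compute-bound]
step 2: L[2]=5 C[1]=7 → dur=7, Σ=22 | A=load:t2 B=compute:t1 [compute-bound]
step 3: L[3]=9 C[2]=7 → dur=9, Σ=31 | A=compute:t2 B=load:t3 [load-bound]
step 4: L[4]=4 C[3]=6 → dur=6, Σ=37 | A=load:t4 B=compute:t3 [compute-bound]
step 5: L[5]=7 C[4]=7 → dur=7, Σ=44 | A=compute:t4 B=load:t5 [tied]
step 6: C[5]=6 → dur=6, Σ=50 | A=idle B=compute:t5 [compute-only]

step 3: A=compute:t2 B=load:t3 [load-bound]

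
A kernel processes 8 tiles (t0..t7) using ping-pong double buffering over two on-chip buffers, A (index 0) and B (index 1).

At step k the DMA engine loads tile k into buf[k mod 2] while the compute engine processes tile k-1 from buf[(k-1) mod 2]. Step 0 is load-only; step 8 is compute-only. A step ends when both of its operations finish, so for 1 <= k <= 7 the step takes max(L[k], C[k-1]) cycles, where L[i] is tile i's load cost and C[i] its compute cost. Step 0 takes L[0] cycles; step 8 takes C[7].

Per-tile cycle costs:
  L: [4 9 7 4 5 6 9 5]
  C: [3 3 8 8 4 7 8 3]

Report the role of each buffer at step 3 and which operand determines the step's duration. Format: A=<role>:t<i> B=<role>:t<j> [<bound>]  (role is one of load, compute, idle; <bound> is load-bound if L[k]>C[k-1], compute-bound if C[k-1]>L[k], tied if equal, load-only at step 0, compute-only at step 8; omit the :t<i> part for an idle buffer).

step 3: A=compute:t2 B=load:t3 [compute-bound]

  0. 4=4c; end=4; A:t0 B:-
  1. max(9,3)=9c; end=13; A:t0 B:t1
  2. max(7,3)=7c; end=20; A:t2 B:t1
  3. max(4,8)=8c; end=28; A:t2 B:t3
  4. max(5,8)=8c; end=36; A:t4 B:t3
  5. max(6,4)=6c; end=42; A:t4 B:t5
  6. max(9,7)=9c; end=51; A:t6 B:t5
  7. max(5,8)=8c; end=59; A:t6 B:t7
  8. 3=3c; end=62; A:t6 B:t7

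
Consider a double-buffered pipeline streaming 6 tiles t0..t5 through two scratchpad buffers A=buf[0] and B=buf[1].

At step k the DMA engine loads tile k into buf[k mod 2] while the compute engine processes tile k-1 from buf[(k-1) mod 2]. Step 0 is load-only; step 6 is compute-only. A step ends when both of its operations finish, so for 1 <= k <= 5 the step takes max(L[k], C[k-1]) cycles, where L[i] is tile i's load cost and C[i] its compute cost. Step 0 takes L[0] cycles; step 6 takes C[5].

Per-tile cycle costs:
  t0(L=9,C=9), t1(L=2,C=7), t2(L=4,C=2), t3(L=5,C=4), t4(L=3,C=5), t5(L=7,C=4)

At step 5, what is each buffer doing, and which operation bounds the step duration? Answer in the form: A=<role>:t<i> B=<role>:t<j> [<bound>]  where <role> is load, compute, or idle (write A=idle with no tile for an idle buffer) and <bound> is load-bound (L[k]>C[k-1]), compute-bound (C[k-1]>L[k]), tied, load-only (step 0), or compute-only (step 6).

step 5: A=compute:t4 B=load:t5 [load-bound]

step 0: L[0]=9 → dur=9, Σ=9 | A=load:t0 B=idle [load-only]
step 1: L[1]=2 C[0]=9 → dur=9, Σ=18 | A=compute:t0 B=load:t1 [compute-bound]
step 2: L[2]=4 C[1]=7 → dur=7, Σ=25 | A=load:t2 B=compute:t1 [compute-bound]
step 3: L[3]=5 C[2]=2 → dur=5, Σ=30 | A=compute:t2 B=load:t3 [load-bound]
step 4: L[4]=3 C[3]=4 → dur=4, Σ=34 | A=load:t4 B=compute:t3 [compute-bound]
step 5: L[5]=7 C[4]=5 → dur=7, Σ=41 | A=compute:t4 B=load:t5 [load-bound]
step 6: C[5]=4 → dur=4, Σ=45 | A=idle B=compute:t5 [compute-only]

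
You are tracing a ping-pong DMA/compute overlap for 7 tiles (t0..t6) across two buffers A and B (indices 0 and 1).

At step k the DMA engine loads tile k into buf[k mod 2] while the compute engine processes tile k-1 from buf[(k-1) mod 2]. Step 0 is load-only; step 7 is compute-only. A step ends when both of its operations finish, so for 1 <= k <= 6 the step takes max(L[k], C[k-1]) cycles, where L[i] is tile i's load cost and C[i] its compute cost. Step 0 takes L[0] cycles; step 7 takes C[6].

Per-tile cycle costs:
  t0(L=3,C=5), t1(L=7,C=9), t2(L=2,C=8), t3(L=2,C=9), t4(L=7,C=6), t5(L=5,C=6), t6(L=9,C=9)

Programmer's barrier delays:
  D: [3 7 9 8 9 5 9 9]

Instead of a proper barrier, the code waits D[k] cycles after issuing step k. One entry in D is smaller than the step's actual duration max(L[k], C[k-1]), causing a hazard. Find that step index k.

step 0: need L[0]=3 = 3; D[0]=3 ok
step 1: need max(L[1]=7,C[0]=5) = 7; D[1]=7 ok
step 2: need max(L[2]=2,C[1]=9) = 9; D[2]=9 ok
step 3: need max(L[3]=2,C[2]=8) = 8; D[3]=8 ok
step 4: need max(L[4]=7,C[3]=9) = 9; D[4]=9 ok
step 5: need max(L[5]=5,C[4]=6) = 6; D[5]=5 SHORT
step 6: need max(L[6]=9,C[5]=6) = 9; D[6]=9 ok
step 7: need C[6]=9 = 9; D[7]=9 ok

hazard at step 5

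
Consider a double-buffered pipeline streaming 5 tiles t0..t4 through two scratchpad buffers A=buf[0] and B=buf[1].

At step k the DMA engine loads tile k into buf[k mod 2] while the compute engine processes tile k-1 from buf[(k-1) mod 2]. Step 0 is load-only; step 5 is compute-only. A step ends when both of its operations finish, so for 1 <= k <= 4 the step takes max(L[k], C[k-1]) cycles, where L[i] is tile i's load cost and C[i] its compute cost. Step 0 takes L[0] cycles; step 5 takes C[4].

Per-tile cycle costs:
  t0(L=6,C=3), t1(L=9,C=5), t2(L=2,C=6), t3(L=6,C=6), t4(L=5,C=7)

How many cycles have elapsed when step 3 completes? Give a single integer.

end_cycle[3] = 26

[0] DMA t0→A (6c) ∥ CU idle ⇒ 6c, clock 6
[1] DMA t1→B (9c) ∥ CU A:t0 (3c) ⇒ 9c, clock 15
[2] DMA t2→A (2c) ∥ CU B:t1 (5c) ⇒ 5c, clock 20
[3] DMA t3→B (6c) ∥ CU A:t2 (6c) ⇒ 6c, clock 26
[4] DMA t4→A (5c) ∥ CU B:t3 (6c) ⇒ 6c, clock 32
[5] DMA idle ∥ CU A:t4 (7c) ⇒ 7c, clock 39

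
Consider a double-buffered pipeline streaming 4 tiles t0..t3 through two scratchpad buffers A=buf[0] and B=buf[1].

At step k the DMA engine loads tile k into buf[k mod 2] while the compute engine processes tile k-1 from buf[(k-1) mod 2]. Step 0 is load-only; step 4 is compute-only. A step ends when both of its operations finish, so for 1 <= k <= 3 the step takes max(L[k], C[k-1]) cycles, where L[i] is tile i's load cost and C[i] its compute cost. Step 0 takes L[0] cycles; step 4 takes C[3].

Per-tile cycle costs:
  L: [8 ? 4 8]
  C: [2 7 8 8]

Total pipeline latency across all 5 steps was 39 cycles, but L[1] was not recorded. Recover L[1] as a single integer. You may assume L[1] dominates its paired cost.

L[1] = 8

step 0: dur = L[0]=8 = 8
step 1: dur = max(L[1]=?, C[0]=2) = L[1]  (unknown; binding)
step 2: dur = max(L[2]=4, C[1]=7) = 7
step 3: dur = max(L[3]=8, C[2]=8) = 8
step 4: dur = C[3]=8 = 8
sum of known step durations = 31
dur[1] = total - known = 39 - 31 = 8
L[1] is the binding max in step 1, so L[1] = dur[1] = 8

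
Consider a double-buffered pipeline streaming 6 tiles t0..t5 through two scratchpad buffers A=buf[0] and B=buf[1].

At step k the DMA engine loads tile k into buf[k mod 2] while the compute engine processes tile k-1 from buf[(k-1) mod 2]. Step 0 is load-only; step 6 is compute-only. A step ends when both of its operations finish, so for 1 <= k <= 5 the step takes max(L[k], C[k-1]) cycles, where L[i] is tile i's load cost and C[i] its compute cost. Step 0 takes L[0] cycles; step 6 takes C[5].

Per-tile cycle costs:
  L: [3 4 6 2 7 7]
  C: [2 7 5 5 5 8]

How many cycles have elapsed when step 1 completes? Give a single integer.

step 0: L[0]=3 → dur=3, Σ=3 | A=load:t0 B=idle [load-only]
step 1: L[1]=4 C[0]=2 → dur=4, Σ=7 | A=compute:t0 B=load:t1 [load-bound]
step 2: L[2]=6 C[1]=7 → dur=7, Σ=14 | A=load:t2 B=compute:t1 [compute-bound]
step 3: L[3]=2 C[2]=5 → dur=5, Σ=19 | A=compute:t2 B=load:t3 [compute-bound]
step 4: L[4]=7 C[3]=5 → dur=7, Σ=26 | A=load:t4 B=compute:t3 [load-bound]
step 5: L[5]=7 C[4]=5 → dur=7, Σ=33 | A=compute:t4 B=load:t5 [load-bound]
step 6: C[5]=8 → dur=8, Σ=41 | A=idle B=compute:t5 [compute-only]

end_cycle[1] = 7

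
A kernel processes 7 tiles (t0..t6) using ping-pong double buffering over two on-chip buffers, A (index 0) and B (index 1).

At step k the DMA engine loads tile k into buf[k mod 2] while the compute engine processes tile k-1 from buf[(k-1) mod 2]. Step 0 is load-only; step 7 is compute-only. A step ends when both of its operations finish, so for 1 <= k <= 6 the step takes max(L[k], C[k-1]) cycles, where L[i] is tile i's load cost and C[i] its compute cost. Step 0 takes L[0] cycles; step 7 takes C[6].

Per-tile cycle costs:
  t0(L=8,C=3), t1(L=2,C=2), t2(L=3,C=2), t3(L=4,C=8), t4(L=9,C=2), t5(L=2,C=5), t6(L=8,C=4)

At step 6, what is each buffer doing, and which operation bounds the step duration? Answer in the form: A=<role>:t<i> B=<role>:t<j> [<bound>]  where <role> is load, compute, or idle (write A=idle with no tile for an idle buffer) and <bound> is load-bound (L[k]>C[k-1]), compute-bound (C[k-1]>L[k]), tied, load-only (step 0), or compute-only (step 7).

step 6: A=load:t6 B=compute:t5 [load-bound]

[0] DMA t0→A (8c) ∥ CU idle ⇒ 8c, clock 8
[1] DMA t1→B (2c) ∥ CU A:t0 (3c) ⇒ 3c, clock 11
[2] DMA t2→A (3c) ∥ CU B:t1 (2c) ⇒ 3c, clock 14
[3] DMA t3→B (4c) ∥ CU A:t2 (2c) ⇒ 4c, clock 18
[4] DMA t4→A (9c) ∥ CU B:t3 (8c) ⇒ 9c, clock 27
[5] DMA t5→B (2c) ∥ CU A:t4 (2c) ⇒ 2c, clock 29
[6] DMA t6→A (8c) ∥ CU B:t5 (5c) ⇒ 8c, clock 37
[7] DMA idle ∥ CU A:t6 (4c) ⇒ 4c, clock 41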